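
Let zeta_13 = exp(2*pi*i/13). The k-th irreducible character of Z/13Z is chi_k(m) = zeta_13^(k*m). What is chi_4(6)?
chi_4(6) = zeta_13^24 = exp(-4*I*pi/13)

Solution. chi_4(6) = zeta_13^(4*6) = zeta_13^24. Since zeta_13^13 = 1, this equals zeta_13^11 = exp(2*pi*i*11/13) = exp(-4*I*pi/13).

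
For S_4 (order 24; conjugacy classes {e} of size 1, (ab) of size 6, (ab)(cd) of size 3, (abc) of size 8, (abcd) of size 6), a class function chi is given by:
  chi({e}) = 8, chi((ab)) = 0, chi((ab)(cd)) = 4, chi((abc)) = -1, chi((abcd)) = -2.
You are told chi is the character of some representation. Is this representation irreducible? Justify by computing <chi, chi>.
Not irreducible (reducible): <chi, chi> = 6 > 1.

Why: <chi, chi> = (1/|G|) sum_C |C| * |chi(C)|^2 = (1/24)[1*|8|^2 + 6*|0|^2 + 3*|4|^2 + 8*|-1|^2 + 6*|-2|^2]
  = (1/24)[(64) + (0) + (48) + (8) + (24)] = 144/24 = 6.
A character is irreducible iff <chi, chi> = 1, so this representation is reducible.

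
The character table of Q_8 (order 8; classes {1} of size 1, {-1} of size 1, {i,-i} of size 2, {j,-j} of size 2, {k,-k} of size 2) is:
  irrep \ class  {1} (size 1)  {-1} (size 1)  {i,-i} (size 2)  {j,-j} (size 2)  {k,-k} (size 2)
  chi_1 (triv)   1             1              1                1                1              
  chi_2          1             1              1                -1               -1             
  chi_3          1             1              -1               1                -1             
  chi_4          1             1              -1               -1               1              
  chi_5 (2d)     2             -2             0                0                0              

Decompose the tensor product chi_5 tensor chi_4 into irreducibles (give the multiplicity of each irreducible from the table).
chi_5 tensor chi_4 = chi_5 (all other irreducibles have multiplicity 0).

The character of a tensor product is the pointwise product (chi_5 * chi_4)(C) = chi_5(C) * chi_4(C):
  {1}: (2)*(1), {-1}: (-2)*(1), {i,-i}: (0)*(-1), {j,-j}: (0)*(-1), {k,-k}: (0)*(1)
so (chi_5 * chi_4) takes values
  {1} -> 2, {-1} -> -2, {i,-i} -> 0, {j,-j} -> 0, {k,-k} -> 0.
Now take the inner product of this character with each irreducible chi from the table, <chi_5*chi_4, chi> = (1/8) sum_C |C| (chi_5*chi_4)(C) conj(chi(C)):
  <chi_5*chi_4, chi_1> = (1/8)[1*(2)*conj(1) + 1*(-2)*conj(1) + 2*(0)*conj(1) + 2*(0)*conj(1) + 2*(0)*conj(1)]
      = (1/8)[(2) + (-2) + (0) + (0) + (0)] = 0/8 = 0
  <chi_5*chi_4, chi_2> = (1/8)[1*(2)*conj(1) + 1*(-2)*conj(1) + 2*(0)*conj(1) + 2*(0)*conj(-1) + 2*(0)*conj(-1)]
      = (1/8)[(2) + (-2) + (0) + (0) + (0)] = 0/8 = 0
  <chi_5*chi_4, chi_3> = (1/8)[1*(2)*conj(1) + 1*(-2)*conj(1) + 2*(0)*conj(-1) + 2*(0)*conj(1) + 2*(0)*conj(-1)]
      = (1/8)[(2) + (-2) + (0) + (0) + (0)] = 0/8 = 0
  <chi_5*chi_4, chi_4> = (1/8)[1*(2)*conj(1) + 1*(-2)*conj(1) + 2*(0)*conj(-1) + 2*(0)*conj(-1) + 2*(0)*conj(1)]
      = (1/8)[(2) + (-2) + (0) + (0) + (0)] = 0/8 = 0
  <chi_5*chi_4, chi_5> = (1/8)[1*(2)*conj(2) + 1*(-2)*conj(-2) + 2*(0)*conj(0) + 2*(0)*conj(0) + 2*(0)*conj(0)]
      = (1/8)[(4) + (4) + (0) + (0) + (0)] = 8/8 = 1
Hence the multiplicities are chi_5: 1. Dimension check: dim(chi_5)*dim(chi_4) = 2*1 = 2 and sum (mult * dim) = 1*2 = 2.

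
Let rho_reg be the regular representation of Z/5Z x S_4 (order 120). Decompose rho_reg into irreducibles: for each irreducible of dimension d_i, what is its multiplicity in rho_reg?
Each irreducible V_i of dimension d_i appears with multiplicity d_i, i.e. rho_reg = (direct sum over all irreducibles V_i) d_i V_i. The irreducible dimensions for Z/5Z x S_4 are 1, 1, 1, 1, 1, 1, 1, 1, 1, 1, 2, 2, 2, 2, 2, 3, 3, 3, 3, 3, 3, 3, 3, 3, 3: 10 irreducibles of dimension 1, each with multiplicity 1; 5 irreducibles of dimension 2, each with multiplicity 2; 10 irreducibles of dimension 3, each with multiplicity 3. Total dimension 10*1*1 + 5*2*2 + 10*3*3 = 120 = |G|.

General theorem: in the regular representation of a finite group G, each irreducible appears with multiplicity equal to its dimension. Check: dim(rho_reg) = sum d_i^2 = 1 + 1 + 1 + 1 + 1 + 1 + 1 + 1 + 1 + 1 + 4 + 4 + 4 + 4 + 4 + 9 + 9 + 9 + 9 + 9 + 9 + 9 + 9 + 9 + 9 = 120 = |G|.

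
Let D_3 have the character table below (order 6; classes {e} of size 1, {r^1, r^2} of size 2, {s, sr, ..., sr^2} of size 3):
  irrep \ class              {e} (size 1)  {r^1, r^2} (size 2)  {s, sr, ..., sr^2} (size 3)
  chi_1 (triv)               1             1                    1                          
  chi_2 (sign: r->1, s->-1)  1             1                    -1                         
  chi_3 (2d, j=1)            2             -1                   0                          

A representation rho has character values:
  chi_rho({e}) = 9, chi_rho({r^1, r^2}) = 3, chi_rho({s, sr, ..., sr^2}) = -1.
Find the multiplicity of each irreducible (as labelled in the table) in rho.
Multiplicities: chi_1: 2, chi_2: 3, chi_3: 2.

Solution. Use <chi_rho, chi> = (1/|G|) sum_C |C| * chi_rho(C) * conj(chi(C)) with |G| = 6 for each irreducible chi in the table:
  <chi_rho, chi_1> = (1/6)[1*(9)*conj(1) + 2*(3)*conj(1) + 3*(-1)*conj(1)]
      = (1/6)[(9) + (6) + (-3)] = 12/6 = 2
  <chi_rho, chi_2> = (1/6)[1*(9)*conj(1) + 2*(3)*conj(1) + 3*(-1)*conj(-1)]
      = (1/6)[(9) + (6) + (3)] = 18/6 = 3
  <chi_rho, chi_3> = (1/6)[1*(9)*conj(2) + 2*(3)*conj(-1) + 3*(-1)*conj(0)]
      = (1/6)[(18) + (-6) + (0)] = 12/6 = 2
Dimension check: dim(rho) = sum (mult * dim) = 2*1 + 3*1 + 2*2 = 9 = chi_rho(e) = 9.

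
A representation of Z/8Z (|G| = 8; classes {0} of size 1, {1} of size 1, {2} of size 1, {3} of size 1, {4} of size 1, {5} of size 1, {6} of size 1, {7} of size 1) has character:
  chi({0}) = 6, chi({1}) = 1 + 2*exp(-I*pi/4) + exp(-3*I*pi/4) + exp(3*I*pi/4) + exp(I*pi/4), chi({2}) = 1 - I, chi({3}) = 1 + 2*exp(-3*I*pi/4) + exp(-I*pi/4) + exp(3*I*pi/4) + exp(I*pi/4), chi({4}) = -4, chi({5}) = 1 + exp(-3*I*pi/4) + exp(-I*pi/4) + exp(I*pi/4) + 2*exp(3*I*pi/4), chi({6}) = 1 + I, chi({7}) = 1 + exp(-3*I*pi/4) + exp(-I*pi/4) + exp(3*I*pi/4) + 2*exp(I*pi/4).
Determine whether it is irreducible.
Not irreducible (reducible): <chi, chi> = 8 > 1.

Argument: <chi, chi> = (1/|G|) sum_C |C| * |chi(C)|^2 = (1/8)[1*|6|^2 + 1*|1 + 2*exp(-I*pi/4) + exp(-3*I*pi/4) + exp(3*I*pi/4) + exp(I*pi/4)|^2 + 1*|1 - I|^2 + 1*|1 + 2*exp(-3*I*pi/4) + exp(-I*pi/4) + exp(3*I*pi/4) + exp(I*pi/4)|^2 + 1*|-4|^2 + 1*|1 + exp(-3*I*pi/4) + exp(-I*pi/4) + exp(I*pi/4) + 2*exp(3*I*pi/4)|^2 + 1*|1 + I|^2 + 1*|1 + exp(-3*I*pi/4) + exp(-I*pi/4) + exp(3*I*pi/4) + 2*exp(I*pi/4)|^2]
  = (1/8)[(36) + (2 + 3*exp(-I*pi/4) + 2*exp(-3*I*pi/4) + 2*exp(3*I*pi/4) + 3*exp(I*pi/4)) + (2) + (2 + 3*exp(-3*I*pi/4) + 2*exp(-I*pi/4) + 2*exp(I*pi/4) + 3*exp(3*I*pi/4)) + (16) + (2 + 3*exp(-3*I*pi/4) + 2*exp(-I*pi/4) + 2*exp(I*pi/4) + 3*exp(3*I*pi/4)) + (2) + (2 + 3*exp(-I*pi/4) + 2*exp(-3*I*pi/4) + 2*exp(3*I*pi/4) + 3*exp(I*pi/4))] = 64/8 = 8.
(Exp terms are combined using exp(i*s)*conj(exp(i*t)) = exp(i*(s-t)), and sums of them are collapsed using the identity that for every m > 1 the m distinct m-th roots of unity sum to 0, e.g. 1 + exp(2*I*pi/3) + exp(-2*I*pi/3) = 0.)
A character is irreducible iff <chi, chi> = 1, so this representation is reducible.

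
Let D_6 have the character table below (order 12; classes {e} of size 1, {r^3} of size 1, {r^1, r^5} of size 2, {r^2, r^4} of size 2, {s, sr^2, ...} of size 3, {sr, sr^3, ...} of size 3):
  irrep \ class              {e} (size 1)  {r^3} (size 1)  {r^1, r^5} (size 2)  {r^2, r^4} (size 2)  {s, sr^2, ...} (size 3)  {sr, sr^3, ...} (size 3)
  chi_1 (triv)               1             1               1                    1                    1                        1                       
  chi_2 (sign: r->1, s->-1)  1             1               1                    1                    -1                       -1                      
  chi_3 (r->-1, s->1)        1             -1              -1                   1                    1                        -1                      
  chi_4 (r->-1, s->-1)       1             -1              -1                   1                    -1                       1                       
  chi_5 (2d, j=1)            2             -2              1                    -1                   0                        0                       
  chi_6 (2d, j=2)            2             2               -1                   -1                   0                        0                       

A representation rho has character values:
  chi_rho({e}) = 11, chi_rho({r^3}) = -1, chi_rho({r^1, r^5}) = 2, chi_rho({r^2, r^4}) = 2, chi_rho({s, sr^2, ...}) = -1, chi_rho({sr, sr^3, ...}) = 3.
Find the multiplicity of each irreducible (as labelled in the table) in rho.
Multiplicities: chi_1: 2, chi_2: 1, chi_3: 0, chi_4: 2, chi_5: 2, chi_6: 1.

Working: Use <chi_rho, chi> = (1/|G|) sum_C |C| * chi_rho(C) * conj(chi(C)) with |G| = 12 for each irreducible chi in the table:
  <chi_rho, chi_1> = (1/12)[1*(11)*conj(1) + 1*(-1)*conj(1) + 2*(2)*conj(1) + 2*(2)*conj(1) + 3*(-1)*conj(1) + 3*(3)*conj(1)]
      = (1/12)[(11) + (-1) + (4) + (4) + (-3) + (9)] = 24/12 = 2
  <chi_rho, chi_2> = (1/12)[1*(11)*conj(1) + 1*(-1)*conj(1) + 2*(2)*conj(1) + 2*(2)*conj(1) + 3*(-1)*conj(-1) + 3*(3)*conj(-1)]
      = (1/12)[(11) + (-1) + (4) + (4) + (3) + (-9)] = 12/12 = 1
  <chi_rho, chi_3> = (1/12)[1*(11)*conj(1) + 1*(-1)*conj(-1) + 2*(2)*conj(-1) + 2*(2)*conj(1) + 3*(-1)*conj(1) + 3*(3)*conj(-1)]
      = (1/12)[(11) + (1) + (-4) + (4) + (-3) + (-9)] = 0/12 = 0
  <chi_rho, chi_4> = (1/12)[1*(11)*conj(1) + 1*(-1)*conj(-1) + 2*(2)*conj(-1) + 2*(2)*conj(1) + 3*(-1)*conj(-1) + 3*(3)*conj(1)]
      = (1/12)[(11) + (1) + (-4) + (4) + (3) + (9)] = 24/12 = 2
  <chi_rho, chi_5> = (1/12)[1*(11)*conj(2) + 1*(-1)*conj(-2) + 2*(2)*conj(1) + 2*(2)*conj(-1) + 3*(-1)*conj(0) + 3*(3)*conj(0)]
      = (1/12)[(22) + (2) + (4) + (-4) + (0) + (0)] = 24/12 = 2
  <chi_rho, chi_6> = (1/12)[1*(11)*conj(2) + 1*(-1)*conj(2) + 2*(2)*conj(-1) + 2*(2)*conj(-1) + 3*(-1)*conj(0) + 3*(3)*conj(0)]
      = (1/12)[(22) + (-2) + (-4) + (-4) + (0) + (0)] = 12/12 = 1
Dimension check: dim(rho) = sum (mult * dim) = 2*1 + 1*1 + 0*1 + 2*1 + 2*2 + 1*2 = 11 = chi_rho(e) = 11.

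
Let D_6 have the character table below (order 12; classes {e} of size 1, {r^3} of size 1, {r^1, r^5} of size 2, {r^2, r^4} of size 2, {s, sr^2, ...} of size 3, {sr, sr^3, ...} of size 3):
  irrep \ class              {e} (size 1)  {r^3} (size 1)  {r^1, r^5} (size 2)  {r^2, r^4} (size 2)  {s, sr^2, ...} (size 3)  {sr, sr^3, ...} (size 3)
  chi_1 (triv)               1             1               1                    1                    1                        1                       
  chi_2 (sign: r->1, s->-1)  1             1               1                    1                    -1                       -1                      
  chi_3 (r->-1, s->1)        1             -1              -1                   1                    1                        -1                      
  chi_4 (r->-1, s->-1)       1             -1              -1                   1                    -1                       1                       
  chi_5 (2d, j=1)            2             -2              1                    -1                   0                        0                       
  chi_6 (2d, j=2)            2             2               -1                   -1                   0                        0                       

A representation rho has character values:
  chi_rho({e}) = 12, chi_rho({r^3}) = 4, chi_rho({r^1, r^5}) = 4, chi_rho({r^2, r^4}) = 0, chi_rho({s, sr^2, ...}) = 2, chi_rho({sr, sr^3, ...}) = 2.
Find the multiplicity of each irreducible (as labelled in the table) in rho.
Multiplicities: chi_1: 3, chi_2: 1, chi_3: 0, chi_4: 0, chi_5: 2, chi_6: 2.

Derivation: Use <chi_rho, chi> = (1/|G|) sum_C |C| * chi_rho(C) * conj(chi(C)) with |G| = 12 for each irreducible chi in the table:
  <chi_rho, chi_1> = (1/12)[1*(12)*conj(1) + 1*(4)*conj(1) + 2*(4)*conj(1) + 2*(0)*conj(1) + 3*(2)*conj(1) + 3*(2)*conj(1)]
      = (1/12)[(12) + (4) + (8) + (0) + (6) + (6)] = 36/12 = 3
  <chi_rho, chi_2> = (1/12)[1*(12)*conj(1) + 1*(4)*conj(1) + 2*(4)*conj(1) + 2*(0)*conj(1) + 3*(2)*conj(-1) + 3*(2)*conj(-1)]
      = (1/12)[(12) + (4) + (8) + (0) + (-6) + (-6)] = 12/12 = 1
  <chi_rho, chi_3> = (1/12)[1*(12)*conj(1) + 1*(4)*conj(-1) + 2*(4)*conj(-1) + 2*(0)*conj(1) + 3*(2)*conj(1) + 3*(2)*conj(-1)]
      = (1/12)[(12) + (-4) + (-8) + (0) + (6) + (-6)] = 0/12 = 0
  <chi_rho, chi_4> = (1/12)[1*(12)*conj(1) + 1*(4)*conj(-1) + 2*(4)*conj(-1) + 2*(0)*conj(1) + 3*(2)*conj(-1) + 3*(2)*conj(1)]
      = (1/12)[(12) + (-4) + (-8) + (0) + (-6) + (6)] = 0/12 = 0
  <chi_rho, chi_5> = (1/12)[1*(12)*conj(2) + 1*(4)*conj(-2) + 2*(4)*conj(1) + 2*(0)*conj(-1) + 3*(2)*conj(0) + 3*(2)*conj(0)]
      = (1/12)[(24) + (-8) + (8) + (0) + (0) + (0)] = 24/12 = 2
  <chi_rho, chi_6> = (1/12)[1*(12)*conj(2) + 1*(4)*conj(2) + 2*(4)*conj(-1) + 2*(0)*conj(-1) + 3*(2)*conj(0) + 3*(2)*conj(0)]
      = (1/12)[(24) + (8) + (-8) + (0) + (0) + (0)] = 24/12 = 2
Dimension check: dim(rho) = sum (mult * dim) = 3*1 + 1*1 + 0*1 + 0*1 + 2*2 + 2*2 = 12 = chi_rho(e) = 12.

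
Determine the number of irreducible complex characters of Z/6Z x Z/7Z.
42

Working: The number of irreducible complex representations of a finite group equals its number of conjugacy classes. Z/6Z x Z/7Z is abelian of order 42, so every element is its own conjugacy class: 42 classes, so Z/6Z x Z/7Z (order 42) has exactly 42 irreducible complex representations.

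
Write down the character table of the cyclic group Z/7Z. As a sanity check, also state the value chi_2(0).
Character table of Z/7Z (irreps indexed chi_0,...,chi_6 with chi_k(m) = zeta_7^(k*m), zeta_7 = exp(2*pi*i/7)):
  irrep \ class  {0} (size 1)  {1} (size 1)    {2} (size 1)    {3} (size 1)    {4} (size 1)    {5} (size 1)    {6} (size 1)  
  chi_0          1             1               1               1               1               1               1             
  chi_1          1             exp(2*I*pi/7)   exp(4*I*pi/7)   exp(6*I*pi/7)   exp(-6*I*pi/7)  exp(-4*I*pi/7)  exp(-2*I*pi/7)
  chi_2          1             exp(4*I*pi/7)   exp(-6*I*pi/7)  exp(-2*I*pi/7)  exp(2*I*pi/7)   exp(6*I*pi/7)   exp(-4*I*pi/7)
  chi_3          1             exp(6*I*pi/7)   exp(-2*I*pi/7)  exp(4*I*pi/7)   exp(-4*I*pi/7)  exp(2*I*pi/7)   exp(-6*I*pi/7)
  chi_4          1             exp(-6*I*pi/7)  exp(2*I*pi/7)   exp(-4*I*pi/7)  exp(4*I*pi/7)   exp(-2*I*pi/7)  exp(6*I*pi/7) 
  chi_5          1             exp(-4*I*pi/7)  exp(6*I*pi/7)   exp(2*I*pi/7)   exp(-2*I*pi/7)  exp(-6*I*pi/7)  exp(4*I*pi/7) 
  chi_6          1             exp(-2*I*pi/7)  exp(-4*I*pi/7)  exp(-6*I*pi/7)  exp(6*I*pi/7)   exp(4*I*pi/7)   exp(2*I*pi/7) 

Spot check: chi_2(0) = zeta_7^(2*0) = zeta_7^0 = 1.

Proof sketch: Z/7Z is abelian, so all 7 irreducible complex representations are 1-dimensional. They are given by chi_k(m) = zeta_7^(k*m) for k = 0,...,6. Row orthogonality: sum_m chi_k(m) conj(chi_l(m)) = 7 * [k = l].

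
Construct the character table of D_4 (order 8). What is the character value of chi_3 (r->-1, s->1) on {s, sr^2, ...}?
Conjugacy classes: {e} of size 1, {r^2} of size 1, {r^1, r^3} of size 2, {s, sr^2, ...} of size 2, {sr, sr^3, ...} of size 2.
Character table:
  irrep \ class              {e} (size 1)  {r^2} (size 1)  {r^1, r^3} (size 2)  {s, sr^2, ...} (size 2)  {sr, sr^3, ...} (size 2)
  chi_1 (triv)               1             1               1                    1                        1                       
  chi_2 (sign: r->1, s->-1)  1             1               1                    -1                       -1                      
  chi_3 (r->-1, s->1)        1             1               -1                   1                        -1                      
  chi_4 (r->-1, s->-1)       1             1               -1                   -1                       1                       
  chi_5 (2d, j=1)            2             -2              0                    0                        0                       

Spot check: chi_3 (r->-1, s->1) on {s, sr^2, ...} = 1.

Explanation: D_4 has order 2*4 = 8 with 5 conjugacy classes, hence 5 irreducibles. Sum of squared dims 1 + 1 + 1 + 1 + 4 = 8 = |G|. Linear characters come from the abelianisation; the 2-dimensional irreps have character r^k -> 2*cos(2*pi*j*k/4), reflections -> 0.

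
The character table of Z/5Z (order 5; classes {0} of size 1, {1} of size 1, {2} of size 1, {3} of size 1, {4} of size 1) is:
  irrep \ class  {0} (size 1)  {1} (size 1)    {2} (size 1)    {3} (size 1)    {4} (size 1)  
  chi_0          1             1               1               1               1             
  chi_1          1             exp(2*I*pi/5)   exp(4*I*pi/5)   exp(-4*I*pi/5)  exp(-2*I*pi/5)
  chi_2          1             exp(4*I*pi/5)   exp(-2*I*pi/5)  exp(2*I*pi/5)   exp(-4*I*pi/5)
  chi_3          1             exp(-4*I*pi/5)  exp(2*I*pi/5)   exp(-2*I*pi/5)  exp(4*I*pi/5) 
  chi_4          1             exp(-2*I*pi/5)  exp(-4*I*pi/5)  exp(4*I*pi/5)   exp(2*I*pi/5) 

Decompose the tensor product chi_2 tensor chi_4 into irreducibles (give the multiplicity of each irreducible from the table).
chi_2 tensor chi_4 = chi_1 (all other irreducibles have multiplicity 0).

Why: The character of a tensor product is the pointwise product (chi_2 * chi_4)(C) = chi_2(C) * chi_4(C):
  {0}: (1)*(1), {1}: (exp(4*I*pi/5))*(exp(-2*I*pi/5)), {2}: (exp(-2*I*pi/5))*(exp(-4*I*pi/5)), {3}: (exp(2*I*pi/5))*(exp(4*I*pi/5)), {4}: (exp(-4*I*pi/5))*(exp(2*I*pi/5))
so (chi_2 * chi_4) takes values
  {0} -> 1, {1} -> exp(2*I*pi/5), {2} -> exp(4*I*pi/5), {3} -> exp(-4*I*pi/5), {4} -> exp(-2*I*pi/5).
Now take the inner product of this character with each irreducible chi from the table, <chi_2*chi_4, chi> = (1/5) sum_C |C| (chi_2*chi_4)(C) conj(chi(C)):
  <chi_2*chi_4, chi_0> = (1/5)[1*(1)*conj(1) + 1*(exp(2*I*pi/5))*conj(1) + 1*(exp(4*I*pi/5))*conj(1) + 1*(exp(-4*I*pi/5))*conj(1) + 1*(exp(-2*I*pi/5))*conj(1)]
      = (1/5)[(1) + (exp(2*I*pi/5)) + (exp(4*I*pi/5)) + (exp(-4*I*pi/5)) + (exp(-2*I*pi/5))] = 0/5 = 0
  <chi_2*chi_4, chi_1> = (1/5)[1*(1)*conj(1) + 1*(exp(2*I*pi/5))*conj(exp(2*I*pi/5)) + 1*(exp(4*I*pi/5))*conj(exp(4*I*pi/5)) + 1*(exp(-4*I*pi/5))*conj(exp(-4*I*pi/5)) + 1*(exp(-2*I*pi/5))*conj(exp(-2*I*pi/5))]
      = (1/5)[(1) + (1) + (1) + (1) + (1)] = 5/5 = 1
  <chi_2*chi_4, chi_2> = (1/5)[1*(1)*conj(1) + 1*(exp(2*I*pi/5))*conj(exp(4*I*pi/5)) + 1*(exp(4*I*pi/5))*conj(exp(-2*I*pi/5)) + 1*(exp(-4*I*pi/5))*conj(exp(2*I*pi/5)) + 1*(exp(-2*I*pi/5))*conj(exp(-4*I*pi/5))]
      = (1/5)[(1) + (exp(-2*I*pi/5)) + (exp(-4*I*pi/5)) + (exp(4*I*pi/5)) + (exp(2*I*pi/5))] = 0/5 = 0
  <chi_2*chi_4, chi_3> = (1/5)[1*(1)*conj(1) + 1*(exp(2*I*pi/5))*conj(exp(-4*I*pi/5)) + 1*(exp(4*I*pi/5))*conj(exp(2*I*pi/5)) + 1*(exp(-4*I*pi/5))*conj(exp(-2*I*pi/5)) + 1*(exp(-2*I*pi/5))*conj(exp(4*I*pi/5))]
      = (1/5)[(1) + (exp(-4*I*pi/5)) + (exp(2*I*pi/5)) + (exp(-2*I*pi/5)) + (exp(4*I*pi/5))] = 0/5 = 0
  <chi_2*chi_4, chi_4> = (1/5)[1*(1)*conj(1) + 1*(exp(2*I*pi/5))*conj(exp(-2*I*pi/5)) + 1*(exp(4*I*pi/5))*conj(exp(-4*I*pi/5)) + 1*(exp(-4*I*pi/5))*conj(exp(4*I*pi/5)) + 1*(exp(-2*I*pi/5))*conj(exp(2*I*pi/5))]
      = (1/5)[(1) + (exp(4*I*pi/5)) + (exp(-2*I*pi/5)) + (exp(2*I*pi/5)) + (exp(-4*I*pi/5))] = 0/5 = 0
(Exp terms are combined using exp(i*s)*conj(exp(i*t)) = exp(i*(s-t)), and sums of them are collapsed using the identity that for every m > 1 the m distinct m-th roots of unity sum to 0, e.g. 1 + exp(2*I*pi/3) + exp(-2*I*pi/3) = 0.)
Hence the multiplicities are chi_1: 1. Dimension check: dim(chi_2)*dim(chi_4) = 1*1 = 1 and sum (mult * dim) = 1*1 = 1.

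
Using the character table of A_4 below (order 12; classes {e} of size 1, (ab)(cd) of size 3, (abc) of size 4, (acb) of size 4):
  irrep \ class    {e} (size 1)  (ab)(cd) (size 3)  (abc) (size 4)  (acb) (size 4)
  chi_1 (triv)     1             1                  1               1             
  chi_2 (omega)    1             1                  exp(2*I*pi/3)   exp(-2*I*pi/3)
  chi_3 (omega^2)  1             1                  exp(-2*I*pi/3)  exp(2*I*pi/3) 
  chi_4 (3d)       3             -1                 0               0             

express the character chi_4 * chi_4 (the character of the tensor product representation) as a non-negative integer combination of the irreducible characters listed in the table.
chi_4 tensor chi_4 = chi_1 + chi_2 + chi_3 + 2*chi_4 (all other irreducibles have multiplicity 0).

Argument: The character of a tensor product is the pointwise product (chi_4 * chi_4)(C) = chi_4(C) * chi_4(C):
  {e}: (3)*(3), (ab)(cd): (-1)*(-1), (abc): (0)*(0), (acb): (0)*(0)
so (chi_4 * chi_4) takes values
  {e} -> 9, (ab)(cd) -> 1, (abc) -> 0, (acb) -> 0.
Now take the inner product of this character with each irreducible chi from the table, <chi_4*chi_4, chi> = (1/12) sum_C |C| (chi_4*chi_4)(C) conj(chi(C)):
  <chi_4*chi_4, chi_1> = (1/12)[1*(9)*conj(1) + 3*(1)*conj(1) + 4*(0)*conj(1) + 4*(0)*conj(1)]
      = (1/12)[(9) + (3) + (0) + (0)] = 12/12 = 1
  <chi_4*chi_4, chi_2> = (1/12)[1*(9)*conj(1) + 3*(1)*conj(1) + 4*(0)*conj(exp(2*I*pi/3)) + 4*(0)*conj(exp(-2*I*pi/3))]
      = (1/12)[(9) + (3) + (0) + (0)] = 12/12 = 1
  <chi_4*chi_4, chi_3> = (1/12)[1*(9)*conj(1) + 3*(1)*conj(1) + 4*(0)*conj(exp(-2*I*pi/3)) + 4*(0)*conj(exp(2*I*pi/3))]
      = (1/12)[(9) + (3) + (0) + (0)] = 12/12 = 1
  <chi_4*chi_4, chi_4> = (1/12)[1*(9)*conj(3) + 3*(1)*conj(-1) + 4*(0)*conj(0) + 4*(0)*conj(0)]
      = (1/12)[(27) + (-3) + (0) + (0)] = 24/12 = 2
(Exp terms are combined using exp(i*s)*conj(exp(i*t)) = exp(i*(s-t)), and sums of them are collapsed using the identity that for every m > 1 the m distinct m-th roots of unity sum to 0, e.g. 1 + exp(2*I*pi/3) + exp(-2*I*pi/3) = 0.)
Hence the multiplicities are chi_1: 1, chi_2: 1, chi_3: 1, chi_4: 2. Dimension check: dim(chi_4)*dim(chi_4) = 3*3 = 9 and sum (mult * dim) = 1*1 + 1*1 + 1*1 + 2*3 = 9.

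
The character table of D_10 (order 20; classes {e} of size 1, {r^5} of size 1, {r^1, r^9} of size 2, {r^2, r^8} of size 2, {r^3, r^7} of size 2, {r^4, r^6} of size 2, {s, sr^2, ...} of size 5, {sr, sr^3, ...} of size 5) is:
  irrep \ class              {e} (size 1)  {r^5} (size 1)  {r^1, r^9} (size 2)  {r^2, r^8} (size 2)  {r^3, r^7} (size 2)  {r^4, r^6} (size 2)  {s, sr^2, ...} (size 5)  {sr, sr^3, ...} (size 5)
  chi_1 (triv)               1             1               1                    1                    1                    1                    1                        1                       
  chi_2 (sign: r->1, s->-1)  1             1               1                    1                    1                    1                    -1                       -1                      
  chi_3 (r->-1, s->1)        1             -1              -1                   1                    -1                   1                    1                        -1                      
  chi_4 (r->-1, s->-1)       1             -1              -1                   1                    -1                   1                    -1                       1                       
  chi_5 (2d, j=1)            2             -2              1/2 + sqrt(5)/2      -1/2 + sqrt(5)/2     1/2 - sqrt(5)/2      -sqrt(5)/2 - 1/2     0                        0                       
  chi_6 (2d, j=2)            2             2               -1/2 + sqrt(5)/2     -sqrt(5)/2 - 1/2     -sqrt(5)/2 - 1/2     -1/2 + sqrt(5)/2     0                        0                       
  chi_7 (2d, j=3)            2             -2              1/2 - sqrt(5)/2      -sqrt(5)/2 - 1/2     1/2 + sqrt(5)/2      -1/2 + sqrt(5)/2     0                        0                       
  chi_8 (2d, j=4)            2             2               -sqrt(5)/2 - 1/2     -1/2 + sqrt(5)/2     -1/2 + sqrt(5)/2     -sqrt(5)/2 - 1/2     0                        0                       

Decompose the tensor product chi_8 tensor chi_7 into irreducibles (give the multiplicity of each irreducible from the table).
chi_8 tensor chi_7 = chi_5 + chi_7 (all other irreducibles have multiplicity 0).

Working: The character of a tensor product is the pointwise product (chi_8 * chi_7)(C) = chi_8(C) * chi_7(C):
  {e}: (2)*(2), {r^5}: (2)*(-2), {r^1, r^9}: (-sqrt(5)/2 - 1/2)*(1/2 - sqrt(5)/2), {r^2, r^8}: (-1/2 + sqrt(5)/2)*(-sqrt(5)/2 - 1/2), {r^3, r^7}: (-1/2 + sqrt(5)/2)*(1/2 + sqrt(5)/2), {r^4, r^6}: (-sqrt(5)/2 - 1/2)*(-1/2 + sqrt(5)/2), {s, sr^2, ...}: (0)*(0), {sr, sr^3, ...}: (0)*(0)
so (chi_8 * chi_7) takes values
  {e} -> 4, {r^5} -> -4, {r^1, r^9} -> 1, {r^2, r^8} -> -1, {r^3, r^7} -> 1, {r^4, r^6} -> -1, {s, sr^2, ...} -> 0, {sr, sr^3, ...} -> 0.
Now take the inner product of this character with each irreducible chi from the table, <chi_8*chi_7, chi> = (1/20) sum_C |C| (chi_8*chi_7)(C) conj(chi(C)):
  <chi_8*chi_7, chi_1> = (1/20)[1*(4)*conj(1) + 1*(-4)*conj(1) + 2*(1)*conj(1) + 2*(-1)*conj(1) + 2*(1)*conj(1) + 2*(-1)*conj(1) + 5*(0)*conj(1) + 5*(0)*conj(1)]
      = (1/20)[(4) + (-4) + (2) + (-2) + (2) + (-2) + (0) + (0)] = 0/20 = 0
  <chi_8*chi_7, chi_2> = (1/20)[1*(4)*conj(1) + 1*(-4)*conj(1) + 2*(1)*conj(1) + 2*(-1)*conj(1) + 2*(1)*conj(1) + 2*(-1)*conj(1) + 5*(0)*conj(-1) + 5*(0)*conj(-1)]
      = (1/20)[(4) + (-4) + (2) + (-2) + (2) + (-2) + (0) + (0)] = 0/20 = 0
  <chi_8*chi_7, chi_3> = (1/20)[1*(4)*conj(1) + 1*(-4)*conj(-1) + 2*(1)*conj(-1) + 2*(-1)*conj(1) + 2*(1)*conj(-1) + 2*(-1)*conj(1) + 5*(0)*conj(1) + 5*(0)*conj(-1)]
      = (1/20)[(4) + (4) + (-2) + (-2) + (-2) + (-2) + (0) + (0)] = 0/20 = 0
  <chi_8*chi_7, chi_4> = (1/20)[1*(4)*conj(1) + 1*(-4)*conj(-1) + 2*(1)*conj(-1) + 2*(-1)*conj(1) + 2*(1)*conj(-1) + 2*(-1)*conj(1) + 5*(0)*conj(-1) + 5*(0)*conj(1)]
      = (1/20)[(4) + (4) + (-2) + (-2) + (-2) + (-2) + (0) + (0)] = 0/20 = 0
  <chi_8*chi_7, chi_5> = (1/20)[1*(4)*conj(2) + 1*(-4)*conj(-2) + 2*(1)*conj(1/2 + sqrt(5)/2) + 2*(-1)*conj(-1/2 + sqrt(5)/2) + 2*(1)*conj(1/2 - sqrt(5)/2) + 2*(-1)*conj(-sqrt(5)/2 - 1/2) + 5*(0)*conj(0) + 5*(0)*conj(0)]
      = (1/20)[(8) + (8) + (1 + sqrt(5)) + (1 - sqrt(5)) + (1 - sqrt(5)) + (1 + sqrt(5)) + (0) + (0)] = 20/20 = 1
  <chi_8*chi_7, chi_6> = (1/20)[1*(4)*conj(2) + 1*(-4)*conj(2) + 2*(1)*conj(-1/2 + sqrt(5)/2) + 2*(-1)*conj(-sqrt(5)/2 - 1/2) + 2*(1)*conj(-sqrt(5)/2 - 1/2) + 2*(-1)*conj(-1/2 + sqrt(5)/2) + 5*(0)*conj(0) + 5*(0)*conj(0)]
      = (1/20)[(8) + (-8) + (-1 + sqrt(5)) + (1 + sqrt(5)) + (-sqrt(5) - 1) + (1 - sqrt(5)) + (0) + (0)] = 0/20 = 0
  <chi_8*chi_7, chi_7> = (1/20)[1*(4)*conj(2) + 1*(-4)*conj(-2) + 2*(1)*conj(1/2 - sqrt(5)/2) + 2*(-1)*conj(-sqrt(5)/2 - 1/2) + 2*(1)*conj(1/2 + sqrt(5)/2) + 2*(-1)*conj(-1/2 + sqrt(5)/2) + 5*(0)*conj(0) + 5*(0)*conj(0)]
      = (1/20)[(8) + (8) + (1 - sqrt(5)) + (1 + sqrt(5)) + (1 + sqrt(5)) + (1 - sqrt(5)) + (0) + (0)] = 20/20 = 1
  <chi_8*chi_7, chi_8> = (1/20)[1*(4)*conj(2) + 1*(-4)*conj(2) + 2*(1)*conj(-sqrt(5)/2 - 1/2) + 2*(-1)*conj(-1/2 + sqrt(5)/2) + 2*(1)*conj(-1/2 + sqrt(5)/2) + 2*(-1)*conj(-sqrt(5)/2 - 1/2) + 5*(0)*conj(0) + 5*(0)*conj(0)]
      = (1/20)[(8) + (-8) + (-sqrt(5) - 1) + (1 - sqrt(5)) + (-1 + sqrt(5)) + (1 + sqrt(5)) + (0) + (0)] = 0/20 = 0
Hence the multiplicities are chi_5: 1, chi_7: 1. Dimension check: dim(chi_8)*dim(chi_7) = 2*2 = 4 and sum (mult * dim) = 1*2 + 1*2 = 4.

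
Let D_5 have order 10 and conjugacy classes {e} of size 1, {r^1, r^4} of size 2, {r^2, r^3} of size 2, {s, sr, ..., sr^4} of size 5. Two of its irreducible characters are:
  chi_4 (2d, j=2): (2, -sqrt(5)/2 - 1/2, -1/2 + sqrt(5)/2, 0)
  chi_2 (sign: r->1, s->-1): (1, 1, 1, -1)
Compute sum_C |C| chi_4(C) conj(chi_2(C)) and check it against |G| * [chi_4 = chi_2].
Sum = 0; so <chi_4, chi_2> = 0 (distinct irreducibles are orthogonal).

Reasoning: Compute term by term over conjugacy classes (|C| * chi_4(C) * conj(chi_2(C))):
  1*(2)*conj(1) + 2*(-sqrt(5)/2 - 1/2)*conj(1) + 2*(-1/2 + sqrt(5)/2)*conj(1) + 5*(0)*conj(-1)
  = (2) + (-sqrt(5) - 1) + (-1 + sqrt(5)) + (0)
  = 0.
Dividing by |G| = 10 gives 0/10 = 0, matching the row-orthogonality relation <chi_4, chi_2> = [chi_4 = chi_2].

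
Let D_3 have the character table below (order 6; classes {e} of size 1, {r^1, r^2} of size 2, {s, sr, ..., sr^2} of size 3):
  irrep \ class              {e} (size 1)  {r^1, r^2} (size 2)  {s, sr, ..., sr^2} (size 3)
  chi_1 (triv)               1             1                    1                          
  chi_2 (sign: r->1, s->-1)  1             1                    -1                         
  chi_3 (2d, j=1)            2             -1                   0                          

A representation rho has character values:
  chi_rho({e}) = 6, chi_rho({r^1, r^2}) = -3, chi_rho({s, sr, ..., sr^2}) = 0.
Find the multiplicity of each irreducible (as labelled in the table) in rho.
Multiplicities: chi_1: 0, chi_2: 0, chi_3: 3.

Proof sketch: Use <chi_rho, chi> = (1/|G|) sum_C |C| * chi_rho(C) * conj(chi(C)) with |G| = 6 for each irreducible chi in the table:
  <chi_rho, chi_1> = (1/6)[1*(6)*conj(1) + 2*(-3)*conj(1) + 3*(0)*conj(1)]
      = (1/6)[(6) + (-6) + (0)] = 0/6 = 0
  <chi_rho, chi_2> = (1/6)[1*(6)*conj(1) + 2*(-3)*conj(1) + 3*(0)*conj(-1)]
      = (1/6)[(6) + (-6) + (0)] = 0/6 = 0
  <chi_rho, chi_3> = (1/6)[1*(6)*conj(2) + 2*(-3)*conj(-1) + 3*(0)*conj(0)]
      = (1/6)[(12) + (6) + (0)] = 18/6 = 3
Dimension check: dim(rho) = sum (mult * dim) = 0*1 + 0*1 + 3*2 = 6 = chi_rho(e) = 6.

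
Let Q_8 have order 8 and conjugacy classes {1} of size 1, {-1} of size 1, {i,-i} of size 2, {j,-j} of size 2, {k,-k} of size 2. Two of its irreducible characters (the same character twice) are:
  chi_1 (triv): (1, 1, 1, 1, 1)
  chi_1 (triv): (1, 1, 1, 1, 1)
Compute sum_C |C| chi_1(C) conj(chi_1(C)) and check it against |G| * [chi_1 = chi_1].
Sum = 8 = |G| = 8; so <chi_1, chi_1> = 1 (norm-1 confirms irreducibility).

Working: Compute term by term over conjugacy classes (|C| * chi_1(C) * conj(chi_1(C))):
  1*(1)*conj(1) + 1*(1)*conj(1) + 2*(1)*conj(1) + 2*(1)*conj(1) + 2*(1)*conj(1)
  = (1) + (1) + (2) + (2) + (2)
  = 8.
Dividing by |G| = 8 gives 8/8 = 1, matching the row-orthogonality relation <chi_1, chi_1> = [chi_1 = chi_1].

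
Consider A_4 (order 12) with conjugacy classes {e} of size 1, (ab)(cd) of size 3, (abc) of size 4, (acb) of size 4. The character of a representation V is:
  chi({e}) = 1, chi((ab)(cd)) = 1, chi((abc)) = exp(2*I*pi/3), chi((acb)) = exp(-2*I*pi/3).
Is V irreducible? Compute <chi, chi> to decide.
Irreducible: <chi, chi> = 1.

Details: <chi, chi> = (1/|G|) sum_C |C| * |chi(C)|^2 = (1/12)[1*|1|^2 + 3*|1|^2 + 4*|exp(2*I*pi/3)|^2 + 4*|exp(-2*I*pi/3)|^2]
  = (1/12)[(1) + (3) + (4) + (4)] = 12/12 = 1.
(Exp terms are combined using exp(i*s)*conj(exp(i*t)) = exp(i*(s-t)), and sums of them are collapsed using the identity that for every m > 1 the m distinct m-th roots of unity sum to 0, e.g. 1 + exp(2*I*pi/3) + exp(-2*I*pi/3) = 0.)
A character is irreducible iff <chi, chi> = 1, so this representation is irreducible.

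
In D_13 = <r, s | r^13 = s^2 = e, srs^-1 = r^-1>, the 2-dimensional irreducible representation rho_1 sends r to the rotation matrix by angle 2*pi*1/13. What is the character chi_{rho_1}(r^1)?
chi_{rho_1}(r^1) = 2*cos(2*pi*1*1/13) = 2*cos(2*pi/13)

Reasoning: rho_1(r^1) is rotation by angle 2*pi*1*1/13, whose trace is 2*cos(2*pi*1*1/13) = 2*cos(2*pi/13).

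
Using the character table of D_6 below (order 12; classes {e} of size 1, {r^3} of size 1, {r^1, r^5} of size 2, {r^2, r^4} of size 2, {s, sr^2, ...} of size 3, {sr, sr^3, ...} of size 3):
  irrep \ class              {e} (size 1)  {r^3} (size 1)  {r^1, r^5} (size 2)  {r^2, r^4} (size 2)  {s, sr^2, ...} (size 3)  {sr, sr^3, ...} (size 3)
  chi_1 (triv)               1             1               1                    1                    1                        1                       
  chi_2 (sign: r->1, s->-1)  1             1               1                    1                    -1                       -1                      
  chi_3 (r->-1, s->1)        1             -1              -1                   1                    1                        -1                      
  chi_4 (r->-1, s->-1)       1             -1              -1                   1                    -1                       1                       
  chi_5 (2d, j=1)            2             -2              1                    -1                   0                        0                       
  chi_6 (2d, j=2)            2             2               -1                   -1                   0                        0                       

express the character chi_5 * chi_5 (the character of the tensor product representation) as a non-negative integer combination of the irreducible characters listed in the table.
chi_5 tensor chi_5 = chi_1 + chi_2 + chi_6 (all other irreducibles have multiplicity 0).

Argument: The character of a tensor product is the pointwise product (chi_5 * chi_5)(C) = chi_5(C) * chi_5(C):
  {e}: (2)*(2), {r^3}: (-2)*(-2), {r^1, r^5}: (1)*(1), {r^2, r^4}: (-1)*(-1), {s, sr^2, ...}: (0)*(0), {sr, sr^3, ...}: (0)*(0)
so (chi_5 * chi_5) takes values
  {e} -> 4, {r^3} -> 4, {r^1, r^5} -> 1, {r^2, r^4} -> 1, {s, sr^2, ...} -> 0, {sr, sr^3, ...} -> 0.
Now take the inner product of this character with each irreducible chi from the table, <chi_5*chi_5, chi> = (1/12) sum_C |C| (chi_5*chi_5)(C) conj(chi(C)):
  <chi_5*chi_5, chi_1> = (1/12)[1*(4)*conj(1) + 1*(4)*conj(1) + 2*(1)*conj(1) + 2*(1)*conj(1) + 3*(0)*conj(1) + 3*(0)*conj(1)]
      = (1/12)[(4) + (4) + (2) + (2) + (0) + (0)] = 12/12 = 1
  <chi_5*chi_5, chi_2> = (1/12)[1*(4)*conj(1) + 1*(4)*conj(1) + 2*(1)*conj(1) + 2*(1)*conj(1) + 3*(0)*conj(-1) + 3*(0)*conj(-1)]
      = (1/12)[(4) + (4) + (2) + (2) + (0) + (0)] = 12/12 = 1
  <chi_5*chi_5, chi_3> = (1/12)[1*(4)*conj(1) + 1*(4)*conj(-1) + 2*(1)*conj(-1) + 2*(1)*conj(1) + 3*(0)*conj(1) + 3*(0)*conj(-1)]
      = (1/12)[(4) + (-4) + (-2) + (2) + (0) + (0)] = 0/12 = 0
  <chi_5*chi_5, chi_4> = (1/12)[1*(4)*conj(1) + 1*(4)*conj(-1) + 2*(1)*conj(-1) + 2*(1)*conj(1) + 3*(0)*conj(-1) + 3*(0)*conj(1)]
      = (1/12)[(4) + (-4) + (-2) + (2) + (0) + (0)] = 0/12 = 0
  <chi_5*chi_5, chi_5> = (1/12)[1*(4)*conj(2) + 1*(4)*conj(-2) + 2*(1)*conj(1) + 2*(1)*conj(-1) + 3*(0)*conj(0) + 3*(0)*conj(0)]
      = (1/12)[(8) + (-8) + (2) + (-2) + (0) + (0)] = 0/12 = 0
  <chi_5*chi_5, chi_6> = (1/12)[1*(4)*conj(2) + 1*(4)*conj(2) + 2*(1)*conj(-1) + 2*(1)*conj(-1) + 3*(0)*conj(0) + 3*(0)*conj(0)]
      = (1/12)[(8) + (8) + (-2) + (-2) + (0) + (0)] = 12/12 = 1
Hence the multiplicities are chi_1: 1, chi_2: 1, chi_6: 1. Dimension check: dim(chi_5)*dim(chi_5) = 2*2 = 4 and sum (mult * dim) = 1*1 + 1*1 + 1*2 = 4.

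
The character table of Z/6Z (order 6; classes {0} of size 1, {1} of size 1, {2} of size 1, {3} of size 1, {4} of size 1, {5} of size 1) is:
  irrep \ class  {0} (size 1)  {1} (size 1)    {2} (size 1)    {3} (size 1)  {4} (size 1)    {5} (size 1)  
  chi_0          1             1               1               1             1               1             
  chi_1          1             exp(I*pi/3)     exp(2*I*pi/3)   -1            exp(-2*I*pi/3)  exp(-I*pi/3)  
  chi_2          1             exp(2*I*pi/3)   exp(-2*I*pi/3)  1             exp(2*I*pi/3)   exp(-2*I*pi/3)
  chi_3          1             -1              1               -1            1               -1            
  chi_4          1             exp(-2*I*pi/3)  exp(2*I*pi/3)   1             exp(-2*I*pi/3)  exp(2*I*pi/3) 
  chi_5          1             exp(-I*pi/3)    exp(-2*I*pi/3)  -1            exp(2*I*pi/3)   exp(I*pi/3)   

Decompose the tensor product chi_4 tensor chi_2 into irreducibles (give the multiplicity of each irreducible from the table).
chi_4 tensor chi_2 = chi_0 (all other irreducibles have multiplicity 0).

Why: The character of a tensor product is the pointwise product (chi_4 * chi_2)(C) = chi_4(C) * chi_2(C):
  {0}: (1)*(1), {1}: (exp(-2*I*pi/3))*(exp(2*I*pi/3)), {2}: (exp(2*I*pi/3))*(exp(-2*I*pi/3)), {3}: (1)*(1), {4}: (exp(-2*I*pi/3))*(exp(2*I*pi/3)), {5}: (exp(2*I*pi/3))*(exp(-2*I*pi/3))
so (chi_4 * chi_2) takes values
  {0} -> 1, {1} -> 1, {2} -> 1, {3} -> 1, {4} -> 1, {5} -> 1.
Now take the inner product of this character with each irreducible chi from the table, <chi_4*chi_2, chi> = (1/6) sum_C |C| (chi_4*chi_2)(C) conj(chi(C)):
  <chi_4*chi_2, chi_0> = (1/6)[1*(1)*conj(1) + 1*(1)*conj(1) + 1*(1)*conj(1) + 1*(1)*conj(1) + 1*(1)*conj(1) + 1*(1)*conj(1)]
      = (1/6)[(1) + (1) + (1) + (1) + (1) + (1)] = 6/6 = 1
  <chi_4*chi_2, chi_1> = (1/6)[1*(1)*conj(1) + 1*(1)*conj(exp(I*pi/3)) + 1*(1)*conj(exp(2*I*pi/3)) + 1*(1)*conj(-1) + 1*(1)*conj(exp(-2*I*pi/3)) + 1*(1)*conj(exp(-I*pi/3))]
      = (1/6)[(1) + (exp(-I*pi/3)) + (exp(-2*I*pi/3)) + (-1) + (exp(2*I*pi/3)) + (exp(I*pi/3))] = 0/6 = 0
  <chi_4*chi_2, chi_2> = (1/6)[1*(1)*conj(1) + 1*(1)*conj(exp(2*I*pi/3)) + 1*(1)*conj(exp(-2*I*pi/3)) + 1*(1)*conj(1) + 1*(1)*conj(exp(2*I*pi/3)) + 1*(1)*conj(exp(-2*I*pi/3))]
      = (1/6)[(1) + (exp(-2*I*pi/3)) + (exp(2*I*pi/3)) + (1) + (exp(-2*I*pi/3)) + (exp(2*I*pi/3))] = 0/6 = 0
  <chi_4*chi_2, chi_3> = (1/6)[1*(1)*conj(1) + 1*(1)*conj(-1) + 1*(1)*conj(1) + 1*(1)*conj(-1) + 1*(1)*conj(1) + 1*(1)*conj(-1)]
      = (1/6)[(1) + (-1) + (1) + (-1) + (1) + (-1)] = 0/6 = 0
  <chi_4*chi_2, chi_4> = (1/6)[1*(1)*conj(1) + 1*(1)*conj(exp(-2*I*pi/3)) + 1*(1)*conj(exp(2*I*pi/3)) + 1*(1)*conj(1) + 1*(1)*conj(exp(-2*I*pi/3)) + 1*(1)*conj(exp(2*I*pi/3))]
      = (1/6)[(1) + (exp(2*I*pi/3)) + (exp(-2*I*pi/3)) + (1) + (exp(2*I*pi/3)) + (exp(-2*I*pi/3))] = 0/6 = 0
  <chi_4*chi_2, chi_5> = (1/6)[1*(1)*conj(1) + 1*(1)*conj(exp(-I*pi/3)) + 1*(1)*conj(exp(-2*I*pi/3)) + 1*(1)*conj(-1) + 1*(1)*conj(exp(2*I*pi/3)) + 1*(1)*conj(exp(I*pi/3))]
      = (1/6)[(1) + (exp(I*pi/3)) + (exp(2*I*pi/3)) + (-1) + (exp(-2*I*pi/3)) + (exp(-I*pi/3))] = 0/6 = 0
(Exp terms are combined using exp(i*s)*conj(exp(i*t)) = exp(i*(s-t)), and sums of them are collapsed using the identity that for every m > 1 the m distinct m-th roots of unity sum to 0, e.g. 1 + exp(2*I*pi/3) + exp(-2*I*pi/3) = 0.)
Hence the multiplicities are chi_0: 1. Dimension check: dim(chi_4)*dim(chi_2) = 1*1 = 1 and sum (mult * dim) = 1*1 = 1.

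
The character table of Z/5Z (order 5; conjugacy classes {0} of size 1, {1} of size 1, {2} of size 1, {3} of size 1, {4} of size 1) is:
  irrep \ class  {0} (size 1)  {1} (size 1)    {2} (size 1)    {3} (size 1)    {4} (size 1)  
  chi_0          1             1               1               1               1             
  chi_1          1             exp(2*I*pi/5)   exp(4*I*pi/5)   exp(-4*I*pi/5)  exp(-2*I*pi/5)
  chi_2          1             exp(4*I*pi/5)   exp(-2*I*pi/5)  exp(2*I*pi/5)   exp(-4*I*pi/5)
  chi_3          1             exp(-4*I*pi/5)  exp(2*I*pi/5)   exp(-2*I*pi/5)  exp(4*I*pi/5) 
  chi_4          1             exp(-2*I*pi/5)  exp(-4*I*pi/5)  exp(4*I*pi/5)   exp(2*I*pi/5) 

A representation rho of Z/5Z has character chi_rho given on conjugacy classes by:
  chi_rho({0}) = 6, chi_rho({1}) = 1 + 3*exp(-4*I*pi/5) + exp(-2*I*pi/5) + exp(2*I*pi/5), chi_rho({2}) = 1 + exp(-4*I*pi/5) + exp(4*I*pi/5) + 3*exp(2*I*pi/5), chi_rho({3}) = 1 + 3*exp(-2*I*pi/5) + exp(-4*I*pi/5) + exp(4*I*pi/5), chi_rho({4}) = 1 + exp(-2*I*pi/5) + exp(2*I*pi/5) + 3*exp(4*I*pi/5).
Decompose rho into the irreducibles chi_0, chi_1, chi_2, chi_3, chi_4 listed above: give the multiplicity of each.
Multiplicities: chi_0: 1, chi_1: 1, chi_2: 0, chi_3: 3, chi_4: 1.

Derivation: Use <chi_rho, chi> = (1/|G|) sum_C |C| * chi_rho(C) * conj(chi(C)) with |G| = 5 for each irreducible chi in the table:
  <chi_rho, chi_0> = (1/5)[1*(6)*conj(1) + 1*(1 + 3*exp(-4*I*pi/5) + exp(-2*I*pi/5) + exp(2*I*pi/5))*conj(1) + 1*(1 + exp(-4*I*pi/5) + exp(4*I*pi/5) + 3*exp(2*I*pi/5))*conj(1) + 1*(1 + 3*exp(-2*I*pi/5) + exp(-4*I*pi/5) + exp(4*I*pi/5))*conj(1) + 1*(1 + exp(-2*I*pi/5) + exp(2*I*pi/5) + 3*exp(4*I*pi/5))*conj(1)]
      = (1/5)[(6) + (1 + 3*exp(-4*I*pi/5) + exp(-2*I*pi/5) + exp(2*I*pi/5)) + (1 + exp(-4*I*pi/5) + exp(4*I*pi/5) + 3*exp(2*I*pi/5)) + (1 + 3*exp(-2*I*pi/5) + exp(-4*I*pi/5) + exp(4*I*pi/5)) + (1 + exp(-2*I*pi/5) + exp(2*I*pi/5) + 3*exp(4*I*pi/5))] = 5/5 = 1
  <chi_rho, chi_1> = (1/5)[1*(6)*conj(1) + 1*(1 + 3*exp(-4*I*pi/5) + exp(-2*I*pi/5) + exp(2*I*pi/5))*conj(exp(2*I*pi/5)) + 1*(1 + exp(-4*I*pi/5) + exp(4*I*pi/5) + 3*exp(2*I*pi/5))*conj(exp(4*I*pi/5)) + 1*(1 + 3*exp(-2*I*pi/5) + exp(-4*I*pi/5) + exp(4*I*pi/5))*conj(exp(-4*I*pi/5)) + 1*(1 + exp(-2*I*pi/5) + exp(2*I*pi/5) + 3*exp(4*I*pi/5))*conj(exp(-2*I*pi/5))]
      = (1/5)[(6) + (1 + exp(-2*I*pi/5) + exp(-4*I*pi/5) + 3*exp(4*I*pi/5)) + (1 + 3*exp(-2*I*pi/5) + exp(-4*I*pi/5) + exp(2*I*pi/5)) + (1 + exp(-2*I*pi/5) + exp(4*I*pi/5) + 3*exp(2*I*pi/5)) + (1 + 3*exp(-4*I*pi/5) + exp(4*I*pi/5) + exp(2*I*pi/5))] = 5/5 = 1
  <chi_rho, chi_2> = (1/5)[1*(6)*conj(1) + 1*(1 + 3*exp(-4*I*pi/5) + exp(-2*I*pi/5) + exp(2*I*pi/5))*conj(exp(4*I*pi/5)) + 1*(1 + exp(-4*I*pi/5) + exp(4*I*pi/5) + 3*exp(2*I*pi/5))*conj(exp(-2*I*pi/5)) + 1*(1 + 3*exp(-2*I*pi/5) + exp(-4*I*pi/5) + exp(4*I*pi/5))*conj(exp(2*I*pi/5)) + 1*(1 + exp(-2*I*pi/5) + exp(2*I*pi/5) + 3*exp(4*I*pi/5))*conj(exp(-4*I*pi/5))]
      = (1/5)[(6) + (exp(-2*I*pi/5) + exp(-4*I*pi/5) + exp(4*I*pi/5) + 3*exp(2*I*pi/5)) + (exp(-2*I*pi/5) + exp(-4*I*pi/5) + exp(2*I*pi/5) + 3*exp(4*I*pi/5)) + (3*exp(-4*I*pi/5) + exp(-2*I*pi/5) + exp(4*I*pi/5) + exp(2*I*pi/5)) + (3*exp(-2*I*pi/5) + exp(-4*I*pi/5) + exp(4*I*pi/5) + exp(2*I*pi/5))] = 0/5 = 0
  <chi_rho, chi_3> = (1/5)[1*(6)*conj(1) + 1*(1 + 3*exp(-4*I*pi/5) + exp(-2*I*pi/5) + exp(2*I*pi/5))*conj(exp(-4*I*pi/5)) + 1*(1 + exp(-4*I*pi/5) + exp(4*I*pi/5) + 3*exp(2*I*pi/5))*conj(exp(2*I*pi/5)) + 1*(1 + 3*exp(-2*I*pi/5) + exp(-4*I*pi/5) + exp(4*I*pi/5))*conj(exp(-2*I*pi/5)) + 1*(1 + exp(-2*I*pi/5) + exp(2*I*pi/5) + 3*exp(4*I*pi/5))*conj(exp(4*I*pi/5))]
      = (1/5)[(6) + (3 + exp(-4*I*pi/5) + exp(4*I*pi/5) + exp(2*I*pi/5)) + (3 + exp(-2*I*pi/5) + exp(4*I*pi/5) + exp(2*I*pi/5)) + (3 + exp(-2*I*pi/5) + exp(-4*I*pi/5) + exp(2*I*pi/5)) + (3 + exp(-2*I*pi/5) + exp(-4*I*pi/5) + exp(4*I*pi/5))] = 15/5 = 3
  <chi_rho, chi_4> = (1/5)[1*(6)*conj(1) + 1*(1 + 3*exp(-4*I*pi/5) + exp(-2*I*pi/5) + exp(2*I*pi/5))*conj(exp(-2*I*pi/5)) + 1*(1 + exp(-4*I*pi/5) + exp(4*I*pi/5) + 3*exp(2*I*pi/5))*conj(exp(-4*I*pi/5)) + 1*(1 + 3*exp(-2*I*pi/5) + exp(-4*I*pi/5) + exp(4*I*pi/5))*conj(exp(4*I*pi/5)) + 1*(1 + exp(-2*I*pi/5) + exp(2*I*pi/5) + 3*exp(4*I*pi/5))*conj(exp(2*I*pi/5))]
      = (1/5)[(6) + (1 + 3*exp(-2*I*pi/5) + exp(4*I*pi/5) + exp(2*I*pi/5)) + (1 + 3*exp(-4*I*pi/5) + exp(-2*I*pi/5) + exp(4*I*pi/5)) + (1 + exp(-4*I*pi/5) + exp(2*I*pi/5) + 3*exp(4*I*pi/5)) + (1 + exp(-2*I*pi/5) + exp(-4*I*pi/5) + 3*exp(2*I*pi/5))] = 5/5 = 1
(Exp terms are combined using exp(i*s)*conj(exp(i*t)) = exp(i*(s-t)), and sums of them are collapsed using the identity that for every m > 1 the m distinct m-th roots of unity sum to 0, e.g. 1 + exp(2*I*pi/3) + exp(-2*I*pi/3) = 0.)
Dimension check: dim(rho) = sum (mult * dim) = 1*1 + 1*1 + 0*1 + 3*1 + 1*1 = 6 = chi_rho(e) = 6.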